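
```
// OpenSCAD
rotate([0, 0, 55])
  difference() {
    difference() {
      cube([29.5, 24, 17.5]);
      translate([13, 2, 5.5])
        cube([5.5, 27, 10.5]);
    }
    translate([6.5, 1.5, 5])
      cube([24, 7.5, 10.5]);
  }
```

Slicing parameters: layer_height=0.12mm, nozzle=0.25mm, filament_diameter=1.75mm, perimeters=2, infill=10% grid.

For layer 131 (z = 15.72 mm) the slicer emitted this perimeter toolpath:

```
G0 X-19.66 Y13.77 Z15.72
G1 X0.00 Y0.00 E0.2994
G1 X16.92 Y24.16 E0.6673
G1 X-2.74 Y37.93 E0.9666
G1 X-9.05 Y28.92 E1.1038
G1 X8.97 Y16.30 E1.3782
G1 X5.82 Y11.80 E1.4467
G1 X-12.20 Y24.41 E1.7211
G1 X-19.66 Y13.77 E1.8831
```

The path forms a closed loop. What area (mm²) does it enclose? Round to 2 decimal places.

586.99 mm²

Apply the shoelace formula to the sequence of (X, Y) vertices; enclosed area = 586.99 mm².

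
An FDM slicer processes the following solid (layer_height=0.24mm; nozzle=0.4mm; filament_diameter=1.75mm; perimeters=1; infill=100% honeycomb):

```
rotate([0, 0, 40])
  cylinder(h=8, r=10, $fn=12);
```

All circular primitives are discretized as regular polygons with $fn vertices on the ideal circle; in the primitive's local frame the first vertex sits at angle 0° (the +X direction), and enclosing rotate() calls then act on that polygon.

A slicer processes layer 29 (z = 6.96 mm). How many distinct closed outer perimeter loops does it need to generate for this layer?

At z = 6.96 mm: the cylinder: section is a regular 12-gon, circumradius r=10; (rotated 40° about Z; rotation is an isometry so areas/perimeters/island counts are preserved). The result has 1 disconnected region.

1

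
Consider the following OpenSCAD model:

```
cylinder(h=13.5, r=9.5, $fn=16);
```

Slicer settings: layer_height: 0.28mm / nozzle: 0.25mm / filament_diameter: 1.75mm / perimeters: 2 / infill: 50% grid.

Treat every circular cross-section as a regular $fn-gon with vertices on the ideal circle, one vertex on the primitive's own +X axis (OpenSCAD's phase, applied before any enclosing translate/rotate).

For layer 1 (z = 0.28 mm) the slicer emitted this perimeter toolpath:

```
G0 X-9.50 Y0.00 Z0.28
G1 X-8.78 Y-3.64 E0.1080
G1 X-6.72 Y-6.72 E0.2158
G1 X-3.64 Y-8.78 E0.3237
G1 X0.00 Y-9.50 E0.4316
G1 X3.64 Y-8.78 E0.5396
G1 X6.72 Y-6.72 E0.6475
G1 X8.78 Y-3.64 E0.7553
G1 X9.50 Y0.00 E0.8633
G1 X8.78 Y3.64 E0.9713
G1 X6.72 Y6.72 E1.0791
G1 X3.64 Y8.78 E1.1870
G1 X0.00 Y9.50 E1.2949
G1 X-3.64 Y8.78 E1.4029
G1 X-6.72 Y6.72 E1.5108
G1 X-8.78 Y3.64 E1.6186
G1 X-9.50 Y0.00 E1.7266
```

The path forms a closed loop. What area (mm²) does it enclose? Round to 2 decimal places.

Apply the shoelace formula to the sequence of (X, Y) vertices; enclosed area = 276.48 mm².

276.48 mm²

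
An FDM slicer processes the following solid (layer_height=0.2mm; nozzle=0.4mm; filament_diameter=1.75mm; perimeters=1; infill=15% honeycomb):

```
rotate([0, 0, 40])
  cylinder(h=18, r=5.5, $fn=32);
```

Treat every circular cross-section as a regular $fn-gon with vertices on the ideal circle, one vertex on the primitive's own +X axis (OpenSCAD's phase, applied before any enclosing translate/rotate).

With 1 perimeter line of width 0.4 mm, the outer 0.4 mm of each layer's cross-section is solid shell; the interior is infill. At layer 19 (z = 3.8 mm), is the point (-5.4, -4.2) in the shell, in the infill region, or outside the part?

outside

At z = 3.8 mm: the cylinder: section is a regular 32-gon, circumradius r=5.5; (whole slice rotated 40° about Z — lengths, areas and connectivity unchanged). Overall, the cross-section is a single solid region. Undo the 40° rotation: the query point maps to (-6.836, 0.254) in the un-rotated model frame. The nearest boundary edge runs (-5.39, 1.07)→(-5.50, 0.00); distance from the point to it = 1.35 mm. The point is not inside any of the regions above, so it lies outside the cross-section (1.35 mm from the nearest boundary).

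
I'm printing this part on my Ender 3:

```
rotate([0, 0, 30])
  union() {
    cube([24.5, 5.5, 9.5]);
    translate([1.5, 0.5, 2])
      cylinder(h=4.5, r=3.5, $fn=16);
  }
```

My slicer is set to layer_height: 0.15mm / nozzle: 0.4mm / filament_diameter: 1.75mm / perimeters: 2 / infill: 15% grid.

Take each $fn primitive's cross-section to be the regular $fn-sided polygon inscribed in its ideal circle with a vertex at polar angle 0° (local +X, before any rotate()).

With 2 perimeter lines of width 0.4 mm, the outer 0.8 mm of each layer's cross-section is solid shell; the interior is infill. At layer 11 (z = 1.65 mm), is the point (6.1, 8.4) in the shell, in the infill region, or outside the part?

infill

At z = 1.65 mm: the cube (footprint 24.5×5.5) is included at this height; the cylinder at (1.5, 0.5) is not intersected at this z (z outside [2, 6.5]); Merging all regions: only the 24.5×5.5 cube is present, so the union is just that shape — 1 connected region; (rotated 30° about Z; rotation is an isometry so areas/perimeters/island counts are preserved). Overall, the cross-section is a single solid region. Undo the 30° rotation: the query point maps to (9.483, 4.225) in the un-rotated model frame. The nearest boundary edge runs (24.50, 5.50)→(0.00, 5.50); distance from the point to it = 1.28 mm. The point is inside the cross-section and 1.28 mm from the nearest boundary — more than the 0.8 mm shell width (2 × 0.4), so it's in the infill interior.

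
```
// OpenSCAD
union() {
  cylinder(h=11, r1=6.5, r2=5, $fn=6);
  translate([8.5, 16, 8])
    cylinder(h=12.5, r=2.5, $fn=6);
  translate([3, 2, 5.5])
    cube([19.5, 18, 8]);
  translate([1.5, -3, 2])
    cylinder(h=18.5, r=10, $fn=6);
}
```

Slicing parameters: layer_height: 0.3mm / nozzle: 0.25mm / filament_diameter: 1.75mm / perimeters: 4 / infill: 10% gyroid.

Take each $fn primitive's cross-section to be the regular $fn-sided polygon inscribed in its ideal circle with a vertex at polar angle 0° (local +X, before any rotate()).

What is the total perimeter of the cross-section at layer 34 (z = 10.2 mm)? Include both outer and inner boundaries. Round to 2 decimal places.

118.00 mm

At z = 10.2 mm: the cone (r1=6.5→r2=5) has section circumradius 5.109 here — a regular 6-gon (perimeter = 2·6·5.109·sin(180°/6) = 30.65 mm); the r=2.5 cylinder at (8.5, 16) gives a regular 6-gon of circumradius 2.5 (constant along its height) (perimeter = 2·6·2.500·sin(180°/6) = 15.00 mm); the 19.5×18 cube at (3, 2) contributes its full rectangle (perimeter 75.00 mm); the cylinder at (1.5, -3): section is a regular 6-gon, circumradius r=10 (perimeter = 2·6·10.000·sin(180°/6) = 60.00 mm); Taking the union: the regions partially overlap (shared area 100.73 mm²), so the edge portions inside another operand are dropped and the merged outline is re-measured after clipping — boundary = 118.00 mm. Overall, the cross-section is a single solid region. Total boundary length (outer) = 118.00 mm.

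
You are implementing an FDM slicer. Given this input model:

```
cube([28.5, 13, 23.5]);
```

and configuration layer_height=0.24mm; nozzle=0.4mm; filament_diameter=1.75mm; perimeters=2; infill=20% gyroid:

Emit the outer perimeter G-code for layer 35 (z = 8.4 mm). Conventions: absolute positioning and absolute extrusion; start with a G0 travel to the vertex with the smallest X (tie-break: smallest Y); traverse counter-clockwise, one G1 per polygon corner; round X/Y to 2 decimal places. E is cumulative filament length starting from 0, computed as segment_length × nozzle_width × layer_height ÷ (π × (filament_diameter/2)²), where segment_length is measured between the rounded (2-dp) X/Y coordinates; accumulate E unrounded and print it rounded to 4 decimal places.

G0 X0.00 Y0.00 Z8.40
G1 X28.50 Y0.00 E1.1375
G1 X28.50 Y13.00 E1.6564
G1 X0.00 Y13.00 E2.7939
G1 X0.00 Y0.00 E3.3127

At z = 8.4 mm: the cube (footprint 28.5×13) is included at this height. The outline is a single polygon with 4 vertices. Extrusion per mm of travel: 0.4 × 0.24 / (π × 0.875²) = 0.039912. Accumulating E over each segment gives final E = 3.3127.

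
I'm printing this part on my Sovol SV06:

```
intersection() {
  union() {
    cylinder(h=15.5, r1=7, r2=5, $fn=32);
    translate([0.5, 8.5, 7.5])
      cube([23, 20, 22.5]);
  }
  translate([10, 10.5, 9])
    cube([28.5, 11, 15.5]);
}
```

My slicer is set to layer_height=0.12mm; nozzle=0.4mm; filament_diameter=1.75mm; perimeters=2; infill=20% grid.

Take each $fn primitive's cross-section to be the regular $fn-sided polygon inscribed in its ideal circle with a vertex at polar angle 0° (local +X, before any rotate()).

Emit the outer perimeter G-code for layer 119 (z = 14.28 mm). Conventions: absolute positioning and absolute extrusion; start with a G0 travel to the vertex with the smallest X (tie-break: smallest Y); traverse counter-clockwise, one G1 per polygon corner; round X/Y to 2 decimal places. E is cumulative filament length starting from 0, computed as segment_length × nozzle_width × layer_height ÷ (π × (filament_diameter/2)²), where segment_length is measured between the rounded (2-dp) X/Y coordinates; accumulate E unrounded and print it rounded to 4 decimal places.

G0 X10.00 Y10.50 Z14.28
G1 X23.50 Y10.50 E0.2694
G1 X23.50 Y21.50 E0.4889
G1 X10.00 Y21.50 E0.7583
G1 X10.00 Y10.50 E0.9778

At z = 14.28 mm: the cone contributes a regular 32-gon of circumradius 5.157 (interpolated between r1=7 and r2=5 at t=0.921); the cube at (0.5, 8.5) (footprint 23×20) is included at this height; Taking the union: the 2 present regions are separate (no shared area or edge), so areas and boundary lengths simply add and each stays a separate island — 2 connected regions; the 28.5×11 cube at (10, 10.5) contributes its full rectangle; Taking the intersection: the 28.5×11 cube at (10, 10.5) partially overlaps that combined region; clipping to the common part keeps 148.50 mm² — 1 connected region. The outline is a single polygon with 4 vertices. Extrusion per mm of travel: 0.4 × 0.12 / (π × 0.875²) = 0.019956. Accumulating E over each segment gives final E = 0.9778.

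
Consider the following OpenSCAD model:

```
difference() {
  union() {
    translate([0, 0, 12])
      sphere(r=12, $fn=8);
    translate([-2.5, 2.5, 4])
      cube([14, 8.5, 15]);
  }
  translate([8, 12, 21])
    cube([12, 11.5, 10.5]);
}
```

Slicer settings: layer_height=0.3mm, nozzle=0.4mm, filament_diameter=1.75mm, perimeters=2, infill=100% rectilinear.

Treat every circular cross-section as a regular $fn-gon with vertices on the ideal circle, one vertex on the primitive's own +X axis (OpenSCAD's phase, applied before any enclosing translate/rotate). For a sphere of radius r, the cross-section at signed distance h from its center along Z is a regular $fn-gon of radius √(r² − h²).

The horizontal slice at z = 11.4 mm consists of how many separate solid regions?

At z = 11.4 mm: the sphere: section is a regular 8-gon, circumradius = √(r²−h²) = √(12²−0.6²) = 11.985; the 14×8.5 cube at (-2.5, 2.5) contributes its full rectangle; Combining (union): the regions partially overlap (shared area 92.98 mm²), so overlapping operands fuse into one piece — 1 connected region; the cube at (8, 12) does not reach this height (z outside [21, 31.5]); Subtracting the remaining from the first: none of the subtracted shapes is present at this height, so the result so far is unchanged — 1 connected region. The result has 1 disconnected region.

1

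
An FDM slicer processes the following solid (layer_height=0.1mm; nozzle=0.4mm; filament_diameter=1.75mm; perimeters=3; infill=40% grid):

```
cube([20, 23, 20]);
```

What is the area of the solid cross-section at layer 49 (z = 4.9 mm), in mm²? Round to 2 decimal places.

At z = 4.9 mm: the 20×23 cube contributes its full rectangle (area 460.00 mm²). Overall, the cross-section is a single solid region. Net area = 460.00 mm².

460.00 mm²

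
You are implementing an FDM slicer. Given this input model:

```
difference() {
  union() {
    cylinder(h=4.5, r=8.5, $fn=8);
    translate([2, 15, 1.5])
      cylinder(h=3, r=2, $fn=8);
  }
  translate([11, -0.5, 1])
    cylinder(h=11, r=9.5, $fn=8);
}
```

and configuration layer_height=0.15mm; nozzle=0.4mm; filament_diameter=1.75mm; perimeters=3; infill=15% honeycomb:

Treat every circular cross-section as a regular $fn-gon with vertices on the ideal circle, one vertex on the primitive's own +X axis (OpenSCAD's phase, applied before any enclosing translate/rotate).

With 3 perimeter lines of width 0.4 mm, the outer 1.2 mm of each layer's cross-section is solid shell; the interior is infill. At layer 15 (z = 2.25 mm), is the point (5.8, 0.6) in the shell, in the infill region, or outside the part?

At z = 2.25 mm: the r=8.5 cylinder contributes a regular 8-gon of circumradius 8.5; the r=2 cylinder at (2, 15) contributes a regular 8-gon of circumradius 2; Taking the union: the 2 present regions are separate (no shared area or edge), so areas and boundary lengths simply add and each stays a separate island — 2 connected regions; the cylinder at (11, -0.5): section is a regular 8-gon, circumradius r=9.5; Subtracting the remaining from the first: starting from that combined region, the r=9.5 cylinder at (11, -0.5) partially overlaps it — only the 55.46 mm² overlap (of its 255.27 mm²) is removed, clipping the outline — 2 connected regions. Overall, the cross-section has 2 separate islands. The nearest boundary edge runs (4.28, 6.22)→(1.50, -0.50); distance from the point to it = 3.55 mm. The point is not inside any of the regions above, so it lies outside the cross-section (3.55 mm from the nearest boundary).

outside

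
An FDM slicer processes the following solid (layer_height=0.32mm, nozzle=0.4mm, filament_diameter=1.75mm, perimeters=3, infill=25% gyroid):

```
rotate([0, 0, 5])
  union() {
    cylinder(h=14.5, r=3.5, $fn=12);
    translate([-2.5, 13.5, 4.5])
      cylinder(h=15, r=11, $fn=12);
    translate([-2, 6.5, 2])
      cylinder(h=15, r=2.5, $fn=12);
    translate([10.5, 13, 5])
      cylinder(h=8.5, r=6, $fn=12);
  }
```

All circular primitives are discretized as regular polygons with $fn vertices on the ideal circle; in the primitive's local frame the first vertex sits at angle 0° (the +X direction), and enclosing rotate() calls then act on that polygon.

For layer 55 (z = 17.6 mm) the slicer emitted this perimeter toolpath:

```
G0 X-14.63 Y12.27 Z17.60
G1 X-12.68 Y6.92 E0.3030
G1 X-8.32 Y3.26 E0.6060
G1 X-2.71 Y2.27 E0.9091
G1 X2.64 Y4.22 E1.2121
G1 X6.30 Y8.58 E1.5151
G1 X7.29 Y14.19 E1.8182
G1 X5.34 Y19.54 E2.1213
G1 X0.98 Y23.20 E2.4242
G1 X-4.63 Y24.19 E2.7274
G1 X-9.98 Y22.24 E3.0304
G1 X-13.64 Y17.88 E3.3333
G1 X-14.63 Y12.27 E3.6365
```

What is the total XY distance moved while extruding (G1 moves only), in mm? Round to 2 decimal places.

68.33 mm

Sum the Euclidean lengths of each G1 segment: total = 68.33 mm.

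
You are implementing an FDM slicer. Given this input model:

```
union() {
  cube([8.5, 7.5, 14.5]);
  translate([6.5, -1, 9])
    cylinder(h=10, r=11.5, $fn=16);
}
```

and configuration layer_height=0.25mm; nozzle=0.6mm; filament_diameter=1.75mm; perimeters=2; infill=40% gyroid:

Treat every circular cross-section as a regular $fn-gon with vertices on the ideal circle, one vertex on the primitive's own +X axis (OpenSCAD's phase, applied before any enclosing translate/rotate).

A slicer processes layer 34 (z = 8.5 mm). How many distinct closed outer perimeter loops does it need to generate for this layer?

1

At z = 8.5 mm: the 8.5×7.5 cube contributes its full rectangle; the cylinder at (6.5, -1) does not reach this height (z outside [9, 19]); Taking the union: only the 8.5×7.5 cube is present, so the union is just that shape — 1 connected region. The result has 1 disconnected region.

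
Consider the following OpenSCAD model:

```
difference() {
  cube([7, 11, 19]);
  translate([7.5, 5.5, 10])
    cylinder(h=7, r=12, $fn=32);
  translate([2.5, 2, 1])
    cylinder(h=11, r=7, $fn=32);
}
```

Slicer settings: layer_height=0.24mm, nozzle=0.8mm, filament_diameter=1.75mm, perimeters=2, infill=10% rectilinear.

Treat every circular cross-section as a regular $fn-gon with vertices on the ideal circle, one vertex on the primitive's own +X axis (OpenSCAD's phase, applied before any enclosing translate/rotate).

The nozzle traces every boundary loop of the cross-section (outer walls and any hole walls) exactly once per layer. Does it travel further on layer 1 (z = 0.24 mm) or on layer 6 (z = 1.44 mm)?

Layer 1 (z = 0.24): the cube is present — its section is the full 7×11 rectangle (perimeter 36.00 mm); the cylinder at (7.5, 5.5) is absent (z outside [10, 17]); the cylinder at (2.5, 2) does not reach this height (z outside [1, 12]); After the difference (first − rest): none of the subtracted shapes is present at this height, so the 7×11 cube is unchanged — boundary = 36.00 mm. So its perimeter = 36.00 mm. Layer 6 (z = 1.44): the 7×11 cube contributes its full rectangle (perimeter 36.00 mm); the cylinder at (7.5, 5.5) is absent (z outside [10, 17]); the r=7 cylinder at (2.5, 2) gives a regular 32-gon of circumradius 7 (constant along its height) (perimeter = 2·32·7.000·sin(180°/32) = 43.91 mm); After the difference (first − rest): starting from the 7×11 cube, the r=7 cylinder at (2.5, 2) partially overlaps it — only the 60.12 mm² overlap (of its 152.95 mm²) is removed, clipping the outline — boundary = 20.62 mm. So its perimeter = 20.62 mm. Layer 1 is larger (36.00 vs 20.62 mm).

layer 1 (z = 0.24 mm)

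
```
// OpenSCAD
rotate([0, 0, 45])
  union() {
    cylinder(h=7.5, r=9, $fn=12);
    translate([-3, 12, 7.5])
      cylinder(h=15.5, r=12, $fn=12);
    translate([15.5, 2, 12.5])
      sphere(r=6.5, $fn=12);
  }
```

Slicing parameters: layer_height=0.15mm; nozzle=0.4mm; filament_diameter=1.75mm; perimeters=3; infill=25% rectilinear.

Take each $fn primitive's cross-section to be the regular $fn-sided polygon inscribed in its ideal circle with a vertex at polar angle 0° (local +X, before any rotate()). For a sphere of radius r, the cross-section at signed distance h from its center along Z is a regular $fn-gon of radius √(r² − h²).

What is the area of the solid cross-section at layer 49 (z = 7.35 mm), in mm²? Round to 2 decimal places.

At z = 7.35 mm: the r=9 cylinder gives a regular 12-gon of circumradius 9 (constant along its height) (area = (12/2)·9.000²·sin(360°/12) = 243.00 mm²); the cylinder at (-3, 12) is absent (z outside [7.5, 23]); the sphere at (15.5, 2): section is a regular 12-gon, circumradius = √(r²−h²) = √(6.5²−5.15²) = 3.966 (area = (12/2)·3.966²·sin(360°/12) = 47.18 mm²); Taking the union: the 2 present regions are separate (no shared area or edge), so areas and boundary lengths simply add and each stays a separate island — area = 290.18 mm²; (rotated 45° about Z; rotation is an isometry so areas/perimeters/island counts are preserved). Overall, the cross-section has 2 separate islands. Net area = 290.18 mm².

290.18 mm²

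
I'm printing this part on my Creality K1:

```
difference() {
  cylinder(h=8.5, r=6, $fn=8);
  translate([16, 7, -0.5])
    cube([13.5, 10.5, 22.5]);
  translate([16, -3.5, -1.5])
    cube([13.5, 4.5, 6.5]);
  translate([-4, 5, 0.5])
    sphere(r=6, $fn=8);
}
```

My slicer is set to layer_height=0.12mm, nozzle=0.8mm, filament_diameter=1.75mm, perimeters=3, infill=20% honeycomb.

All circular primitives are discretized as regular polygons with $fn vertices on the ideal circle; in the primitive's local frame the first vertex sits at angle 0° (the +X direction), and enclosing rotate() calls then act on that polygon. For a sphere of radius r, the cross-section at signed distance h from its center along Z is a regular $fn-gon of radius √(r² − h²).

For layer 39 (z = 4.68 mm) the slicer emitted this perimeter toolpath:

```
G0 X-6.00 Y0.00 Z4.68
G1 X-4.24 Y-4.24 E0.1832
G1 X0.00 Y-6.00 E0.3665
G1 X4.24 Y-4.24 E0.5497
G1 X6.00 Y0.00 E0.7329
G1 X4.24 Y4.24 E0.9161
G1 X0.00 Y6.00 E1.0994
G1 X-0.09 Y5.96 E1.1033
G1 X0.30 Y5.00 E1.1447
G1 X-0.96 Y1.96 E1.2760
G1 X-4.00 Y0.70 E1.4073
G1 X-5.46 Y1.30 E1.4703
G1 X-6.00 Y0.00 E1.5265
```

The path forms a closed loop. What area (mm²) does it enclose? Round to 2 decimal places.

84.96 mm²

Apply the shoelace formula to the sequence of (X, Y) vertices; enclosed area = 84.96 mm².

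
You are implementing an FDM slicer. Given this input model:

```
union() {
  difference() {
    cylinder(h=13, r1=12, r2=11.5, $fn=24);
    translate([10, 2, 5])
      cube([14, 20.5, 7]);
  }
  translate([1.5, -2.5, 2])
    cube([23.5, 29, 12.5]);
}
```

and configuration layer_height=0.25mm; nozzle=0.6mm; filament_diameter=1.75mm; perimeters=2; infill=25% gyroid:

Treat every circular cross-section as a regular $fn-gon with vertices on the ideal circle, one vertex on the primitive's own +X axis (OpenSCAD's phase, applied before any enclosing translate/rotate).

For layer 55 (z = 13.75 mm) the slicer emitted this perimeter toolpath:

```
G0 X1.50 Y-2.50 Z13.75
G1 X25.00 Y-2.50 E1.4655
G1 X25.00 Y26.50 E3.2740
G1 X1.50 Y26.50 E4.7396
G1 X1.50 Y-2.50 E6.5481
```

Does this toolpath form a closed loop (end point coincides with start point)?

Start point (G0): (1.50, -2.50). End point (last G1): the path returns to the start — closed.

yes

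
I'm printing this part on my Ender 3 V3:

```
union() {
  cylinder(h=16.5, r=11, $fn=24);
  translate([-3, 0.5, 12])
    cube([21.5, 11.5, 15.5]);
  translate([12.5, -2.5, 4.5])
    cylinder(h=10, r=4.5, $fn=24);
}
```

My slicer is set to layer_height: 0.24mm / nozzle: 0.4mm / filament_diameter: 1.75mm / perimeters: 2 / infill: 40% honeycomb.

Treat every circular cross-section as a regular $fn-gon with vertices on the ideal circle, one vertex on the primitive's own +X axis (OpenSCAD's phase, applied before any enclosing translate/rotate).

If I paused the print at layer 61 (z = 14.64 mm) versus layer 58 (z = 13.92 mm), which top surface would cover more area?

Layer 61 (z = 14.64): the r=11 cylinder contributes a regular 24-gon of circumradius 11 (area = (24/2)·11.000²·sin(360°/24) = 375.81 mm²); the 21.5×11.5 cube at (-3, 0.5) contributes its full rectangle (area 247.25 mm²); the cylinder at (12.5, -2.5) does not reach this height (z outside [4.5, 14.5]); Combining (union): the regions partially overlap — summed areas 623.06 mm² minus the doubly-counted overlap 119.37 mm² gives 503.68 mm² — area = 503.68 mm². So its area = 503.68 mm². Layer 58 (z = 13.92): the r=11 cylinder contributes a regular 24-gon of circumradius 11 (area = (24/2)·11.000²·sin(360°/24) = 375.81 mm²); the cube at (-3, 0.5) (footprint 21.5×11.5) is included at this height (area 247.25 mm²); the r=4.5 cylinder at (12.5, -2.5) gives a regular 24-gon of circumradius 4.5 (constant along its height) (area = (24/2)·4.500²·sin(360°/24) = 62.89 mm²); Merging all regions: the regions partially overlap — summed areas 685.95 mm² minus the doubly-counted overlap 138.86 mm² gives 547.09 mm² — area = 547.09 mm². So its area = 547.09 mm². Layer 58 is larger (547.09 vs 503.68 mm²).

layer 58 (z = 13.92 mm)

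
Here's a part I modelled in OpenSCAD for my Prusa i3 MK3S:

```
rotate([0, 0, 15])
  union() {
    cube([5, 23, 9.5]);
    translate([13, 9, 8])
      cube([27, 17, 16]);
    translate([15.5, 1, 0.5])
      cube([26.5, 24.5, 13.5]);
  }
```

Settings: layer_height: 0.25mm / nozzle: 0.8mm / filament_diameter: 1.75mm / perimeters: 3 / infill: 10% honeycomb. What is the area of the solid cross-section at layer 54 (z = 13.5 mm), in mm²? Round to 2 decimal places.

At z = 13.5 mm: the cube is absent (z outside [0, 9.5]); the 27×17 cube at (13, 9) contributes its full rectangle (area 459.00 mm²); the 26.5×24.5 cube at (15.5, 1) contributes its full rectangle (area 649.25 mm²); Taking the union: the regions partially overlap — summed areas 1108.25 mm² minus the doubly-counted overlap 404.25 mm² gives 704.00 mm² — area = 704.00 mm²; (rotated 15° about Z; rotation is an isometry so areas/perimeters/island counts are preserved). Overall, the cross-section is a single solid region. Net area = 704.00 mm².

704.00 mm²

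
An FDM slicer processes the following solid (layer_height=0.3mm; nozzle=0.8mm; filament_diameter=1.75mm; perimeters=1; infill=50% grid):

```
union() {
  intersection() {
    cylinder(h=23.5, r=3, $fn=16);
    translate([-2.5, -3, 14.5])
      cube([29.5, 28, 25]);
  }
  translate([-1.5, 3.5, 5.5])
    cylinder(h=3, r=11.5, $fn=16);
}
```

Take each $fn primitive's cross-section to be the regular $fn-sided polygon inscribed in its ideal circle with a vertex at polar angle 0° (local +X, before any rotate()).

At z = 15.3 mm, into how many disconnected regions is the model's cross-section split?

1

At z = 15.3 mm: the r=3 cylinder contributes a regular 16-gon of circumradius 3; the cube at (-2.5, -3) (footprint 29.5×28) is included at this height; Keeping only the common overlap: the 29.5×28 cube at (-2.5, -3) partially overlaps the r=3 cylinder; clipping to the common part keeps 26.56 mm² — 1 connected region; the cylinder at (-1.5, 3.5) does not reach this height (z outside [5.5, 8.5]); Taking the union: only the result so far is present, so the union is just that shape — 1 connected region. The result has 1 disconnected region.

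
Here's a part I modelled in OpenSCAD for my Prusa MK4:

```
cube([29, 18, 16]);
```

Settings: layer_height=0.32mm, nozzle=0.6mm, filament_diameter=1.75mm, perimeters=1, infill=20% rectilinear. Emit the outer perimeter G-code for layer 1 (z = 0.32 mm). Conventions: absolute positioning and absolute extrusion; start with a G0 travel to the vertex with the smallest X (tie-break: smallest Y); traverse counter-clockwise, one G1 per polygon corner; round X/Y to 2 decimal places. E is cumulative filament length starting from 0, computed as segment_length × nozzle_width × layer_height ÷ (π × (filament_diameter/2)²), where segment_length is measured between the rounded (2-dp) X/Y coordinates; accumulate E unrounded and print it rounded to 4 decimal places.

G0 X0.00 Y0.00 Z0.32
G1 X29.00 Y0.00 E2.3149
G1 X29.00 Y18.00 E3.7517
G1 X0.00 Y18.00 E6.0666
G1 X0.00 Y0.00 E7.5035

At z = 0.32 mm: the 29×18 cube contributes its full rectangle. The outline is a single polygon with 4 vertices. Extrusion per mm of travel: 0.6 × 0.32 / (π × 0.875²) = 0.079824. Accumulating E over each segment gives final E = 7.5035.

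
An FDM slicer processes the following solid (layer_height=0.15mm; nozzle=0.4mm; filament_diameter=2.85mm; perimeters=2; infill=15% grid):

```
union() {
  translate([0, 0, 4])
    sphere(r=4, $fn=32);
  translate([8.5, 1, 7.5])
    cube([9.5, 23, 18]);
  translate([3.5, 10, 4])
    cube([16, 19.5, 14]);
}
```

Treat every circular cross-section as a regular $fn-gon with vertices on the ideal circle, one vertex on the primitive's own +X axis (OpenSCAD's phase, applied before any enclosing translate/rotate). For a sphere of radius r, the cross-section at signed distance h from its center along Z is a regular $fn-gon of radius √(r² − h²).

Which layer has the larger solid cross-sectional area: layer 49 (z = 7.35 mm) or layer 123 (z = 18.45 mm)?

Layer 49 (z = 7.35): the r=4 sphere slices to a regular 32-gon of circumradius 2.186 (√(r²−h²) with h=3.35 from center) (area = (32/2)·2.186²·sin(360°/32) = 14.91 mm²); the cube at (8.5, 1) is absent (z outside [7.5, 25.5]); the 16×19.5 cube at (3.5, 10) contributes its full rectangle (area 312.00 mm²); Merging all regions: the 2 present regions are separate (no shared area or edge), so areas and boundary lengths simply add and each stays a separate island — area = 326.91 mm². So its area = 326.91 mm². Layer 123 (z = 18.45): the sphere is not intersected at this z (|z−center|=14.450 > r=4); the cube at (8.5, 1) (footprint 9.5×23) is included at this height (area 218.50 mm²); the cube at (3.5, 10) is absent (z outside [4, 18]); Merging all regions: only the 9.5×23 cube at (8.5, 1) is present, so the union is just that shape — area = 218.50 mm². So its area = 218.50 mm². Layer 49 is larger (326.91 vs 218.50 mm²).

layer 49 (z = 7.35 mm)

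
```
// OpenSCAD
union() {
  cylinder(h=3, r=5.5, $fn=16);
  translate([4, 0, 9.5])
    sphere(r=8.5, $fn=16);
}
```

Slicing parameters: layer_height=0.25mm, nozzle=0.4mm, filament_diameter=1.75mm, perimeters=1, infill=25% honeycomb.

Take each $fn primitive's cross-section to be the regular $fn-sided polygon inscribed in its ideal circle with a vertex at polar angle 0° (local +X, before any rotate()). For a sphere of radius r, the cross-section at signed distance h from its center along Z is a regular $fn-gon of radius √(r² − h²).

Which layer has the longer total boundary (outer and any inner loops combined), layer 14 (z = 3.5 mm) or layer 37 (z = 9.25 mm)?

Layer 14 (z = 3.5): the cylinder is not intersected at this z (z outside [0, 3]); the r=8.5 sphere at (4, 0) slices to a regular 16-gon of circumradius 6.021 (√(r²−h²) with h=6 from center) (perimeter = 2·16·6.021·sin(180°/16) = 37.59 mm); Merging all regions: only the r=8.5 sphere at (4, 0) is present, so the union is just that shape — boundary = 37.59 mm. So its perimeter = 37.59 mm. Layer 37 (z = 9.25): the cylinder is not intersected at this z (z outside [0, 3]); the r=8.5 sphere at (4, 0) contributes a regular 16-gon of circumradius √(8.5²−0.25²) = 8.496 (perimeter = 2·16·8.496·sin(180°/16) = 53.04 mm); Merging all regions: only the r=8.5 sphere at (4, 0) is present, so the union is just that shape — boundary = 53.04 mm. So its perimeter = 53.04 mm. Layer 37 is larger (53.04 vs 37.59 mm).

layer 37 (z = 9.25 mm)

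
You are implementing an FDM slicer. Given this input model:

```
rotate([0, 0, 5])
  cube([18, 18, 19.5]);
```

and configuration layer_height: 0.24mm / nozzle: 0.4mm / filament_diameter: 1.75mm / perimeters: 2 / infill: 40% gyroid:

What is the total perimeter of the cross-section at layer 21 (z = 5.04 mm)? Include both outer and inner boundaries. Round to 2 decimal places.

72.00 mm

At z = 5.04 mm: the cube is present — its section is the full 18×18 rectangle (perimeter 72.00 mm); (rotated 5° about Z; rotation is an isometry so areas/perimeters/island counts are preserved). Overall, the cross-section is a single solid region. Total boundary length (outer) = 72.00 mm.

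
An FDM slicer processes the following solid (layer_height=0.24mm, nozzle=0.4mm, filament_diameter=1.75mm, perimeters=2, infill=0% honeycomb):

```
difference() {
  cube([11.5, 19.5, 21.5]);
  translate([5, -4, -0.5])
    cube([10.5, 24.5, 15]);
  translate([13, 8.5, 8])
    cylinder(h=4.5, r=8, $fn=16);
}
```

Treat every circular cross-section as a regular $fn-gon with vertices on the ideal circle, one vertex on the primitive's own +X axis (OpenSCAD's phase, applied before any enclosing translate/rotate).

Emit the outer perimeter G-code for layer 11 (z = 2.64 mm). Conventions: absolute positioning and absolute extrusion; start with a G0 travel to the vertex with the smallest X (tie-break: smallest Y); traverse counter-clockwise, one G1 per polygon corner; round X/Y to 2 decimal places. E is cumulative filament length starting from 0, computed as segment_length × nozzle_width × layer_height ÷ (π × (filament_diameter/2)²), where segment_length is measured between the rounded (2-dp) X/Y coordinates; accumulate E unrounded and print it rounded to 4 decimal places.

G0 X0.00 Y0.00 Z2.64
G1 X5.00 Y0.00 E0.1996
G1 X5.00 Y19.50 E0.9778
G1 X0.00 Y19.50 E1.1774
G1 X0.00 Y0.00 E1.9557

At z = 2.64 mm: the cube is present — its section is the full 11.5×19.5 rectangle; the cube at (5, -4) is present — its section is the full 10.5×24.5 rectangle; the cylinder at (13, 8.5) is absent (z outside [8, 12.5]); After the difference (first − rest): starting from the 11.5×19.5 cube, the 10.5×24.5 cube at (5, -4) partially overlaps it — only the 126.75 mm² overlap (of its 257.25 mm²) is removed, clipping the outline — 1 connected region. The outline is a single polygon with 4 vertices. Extrusion per mm of travel: 0.4 × 0.24 / (π × 0.875²) = 0.039912. Accumulating E over each segment gives final E = 1.9557.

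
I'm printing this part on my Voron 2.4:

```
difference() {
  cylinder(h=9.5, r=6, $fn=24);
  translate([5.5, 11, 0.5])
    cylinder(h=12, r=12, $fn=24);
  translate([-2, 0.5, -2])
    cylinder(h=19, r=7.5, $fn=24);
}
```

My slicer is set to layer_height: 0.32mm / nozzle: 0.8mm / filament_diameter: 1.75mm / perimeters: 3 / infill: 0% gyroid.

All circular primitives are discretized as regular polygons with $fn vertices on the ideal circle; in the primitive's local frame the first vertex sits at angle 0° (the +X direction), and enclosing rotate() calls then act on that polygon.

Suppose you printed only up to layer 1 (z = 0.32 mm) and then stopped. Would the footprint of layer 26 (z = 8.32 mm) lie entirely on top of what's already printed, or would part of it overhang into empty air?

entirely on top

Compare the two slices. At z = 0.32: the r=6 cylinder gives a regular 24-gon of circumradius 6 (constant along its height) (area = (24/2)·6.000²·sin(360°/24) = 111.81 mm²); the cylinder at (5.5, 11) does not reach this height (z outside [0.5, 12.5]); the r=7.5 cylinder at (-2, 0.5) contributes a regular 24-gon of circumradius 7.5 (area = (24/2)·7.500²·sin(360°/24) = 174.70 mm²); After the difference (first − rest): starting from the r=6 cylinder (111.81 mm²), the r=7.5 cylinder at (-2, 0.5) partially overlaps it — only the 107.99 mm² overlap (of its 174.70 mm²) is removed, clipping the outline — area = 3.82 mm². At z = 8.32: the r=6 cylinder contributes a regular 24-gon of circumradius 6 (area = (24/2)·6.000²·sin(360°/24) = 111.81 mm²); the cylinder at (5.5, 11): section is a regular 24-gon, circumradius r=12 (area = (24/2)·12.000²·sin(360°/24) = 447.24 mm²); the cylinder at (-2, 0.5): section is a regular 24-gon, circumradius r=7.5 (area = (24/2)·7.500²·sin(360°/24) = 174.70 mm²); After the difference (first − rest): starting from the r=6 cylinder (111.81 mm²), the r=12 cylinder at (5.5, 11) partially overlaps it — only the 45.73 mm² overlap (of its 447.24 mm²) is removed, clipping the outline; the r=7.5 cylinder at (-2, 0.5) partially overlaps it — only the 63.94 mm² overlap (of its 174.70 mm²) is removed, clipping the outline — area = 2.14 mm². Checking containment: the cross-section at z = 8.32 is a subset of the cross-section at z = 0.32.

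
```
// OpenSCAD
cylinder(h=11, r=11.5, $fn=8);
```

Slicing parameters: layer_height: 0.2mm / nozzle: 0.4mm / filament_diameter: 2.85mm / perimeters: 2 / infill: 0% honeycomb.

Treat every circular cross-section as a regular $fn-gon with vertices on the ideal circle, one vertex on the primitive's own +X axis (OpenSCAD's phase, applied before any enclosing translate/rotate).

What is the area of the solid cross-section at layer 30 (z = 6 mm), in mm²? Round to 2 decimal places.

At z = 6 mm: the cylinder: section is a regular 8-gon, circumradius r=11.5 (area = (8/2)·11.500²·sin(360°/8) = 374.06 mm²). Overall, the cross-section is a single solid region. Net area = 374.06 mm².

374.06 mm²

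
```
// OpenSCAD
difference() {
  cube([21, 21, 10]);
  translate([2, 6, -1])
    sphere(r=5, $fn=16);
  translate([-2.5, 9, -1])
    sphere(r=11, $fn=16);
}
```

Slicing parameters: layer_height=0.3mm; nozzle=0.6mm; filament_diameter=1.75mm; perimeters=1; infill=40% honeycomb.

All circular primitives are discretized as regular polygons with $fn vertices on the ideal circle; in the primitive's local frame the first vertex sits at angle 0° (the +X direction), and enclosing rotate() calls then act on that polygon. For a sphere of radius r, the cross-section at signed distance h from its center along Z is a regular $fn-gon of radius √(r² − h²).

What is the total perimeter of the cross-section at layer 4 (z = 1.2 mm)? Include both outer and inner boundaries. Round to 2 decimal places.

86.83 mm

At z = 1.2 mm: the cube is present — its section is the full 21×21 rectangle (perimeter 84.00 mm); the r=5 sphere at (2, 6) slices to a regular 16-gon of circumradius 4.490 (√(r²−h²) with h=2.2 from center) (perimeter = 2·16·4.490·sin(180°/16) = 28.03 mm); the sphere at (-2.5, 9): section is a regular 16-gon, circumradius = √(r²−h²) = √(11²−2.2²) = 10.778 (perimeter = 2·16·10.778·sin(180°/16) = 67.28 mm); Taking the first minus the rest: starting from the 21×21 cube, the r=5 sphere at (2, 6) partially overlaps it — only the 47.99 mm² overlap (of its 61.72 mm²) is removed, clipping the outline; the r=11 sphere at (-2.5, 9) partially overlaps it — only the 74.67 mm² overlap (of its 355.62 mm²) is removed, clipping the outline — boundary = 86.83 mm. Overall, the cross-section is a single solid region. Total boundary length (outer) = 86.83 mm.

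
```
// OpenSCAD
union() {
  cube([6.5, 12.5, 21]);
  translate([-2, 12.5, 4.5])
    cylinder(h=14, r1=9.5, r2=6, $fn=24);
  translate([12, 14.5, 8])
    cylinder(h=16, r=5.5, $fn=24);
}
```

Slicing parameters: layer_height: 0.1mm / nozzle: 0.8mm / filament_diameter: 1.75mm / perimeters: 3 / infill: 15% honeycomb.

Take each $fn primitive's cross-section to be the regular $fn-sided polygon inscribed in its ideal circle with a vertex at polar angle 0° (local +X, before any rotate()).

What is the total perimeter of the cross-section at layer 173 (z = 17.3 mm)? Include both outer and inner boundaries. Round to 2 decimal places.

At z = 17.3 mm: the cube (footprint 6.5×12.5) is included at this height (perimeter 38.00 mm); the cone at (-2, 12.5) (r1=9.5→r2=6) has section circumradius 6.300 here — a regular 24-gon (perimeter = 2·24·6.300·sin(180°/24) = 39.47 mm); the r=5.5 cylinder at (12, 14.5) gives a regular 24-gon of circumradius 5.5 (constant along its height) (perimeter = 2·24·5.500·sin(180°/24) = 34.46 mm); Merging all regions: the regions partially overlap (shared area 18.50 mm²), so the edge portions inside another operand are dropped and the merged outline is re-measured after clipping — boundary = 93.87 mm. Overall, the cross-section has 2 separate islands. Total boundary length (outer) = 93.87 mm.

93.87 mm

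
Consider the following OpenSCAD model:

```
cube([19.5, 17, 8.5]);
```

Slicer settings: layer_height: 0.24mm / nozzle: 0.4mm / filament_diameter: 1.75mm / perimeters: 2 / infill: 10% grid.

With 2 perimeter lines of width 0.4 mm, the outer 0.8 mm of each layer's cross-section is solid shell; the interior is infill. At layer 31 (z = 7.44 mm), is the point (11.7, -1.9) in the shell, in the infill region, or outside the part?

outside

At z = 7.44 mm: the cube (footprint 19.5×17) is included at this height. Overall, the cross-section is a single solid region. The nearest boundary edge runs (0.00, 0.00)→(19.50, 0.00); distance from the point to it = 1.90 mm. The point is not inside any of the regions above, so it lies outside the cross-section (1.90 mm from the nearest boundary).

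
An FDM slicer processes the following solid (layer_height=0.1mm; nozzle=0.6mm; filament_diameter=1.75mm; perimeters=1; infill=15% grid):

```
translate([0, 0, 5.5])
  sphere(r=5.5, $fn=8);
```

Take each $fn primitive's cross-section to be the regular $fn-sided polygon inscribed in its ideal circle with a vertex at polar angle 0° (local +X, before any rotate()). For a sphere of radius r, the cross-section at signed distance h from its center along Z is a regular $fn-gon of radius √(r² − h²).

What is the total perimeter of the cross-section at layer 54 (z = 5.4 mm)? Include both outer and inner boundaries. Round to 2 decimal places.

At z = 5.4 mm: the r=5.5 sphere slices to a regular 8-gon of circumradius 5.499 (√(r²−h²) with h=0.1 from center) (perimeter = 2·8·5.499·sin(180°/8) = 33.67 mm). Overall, the cross-section is a single solid region. Total boundary length (outer) = 33.67 mm.

33.67 mm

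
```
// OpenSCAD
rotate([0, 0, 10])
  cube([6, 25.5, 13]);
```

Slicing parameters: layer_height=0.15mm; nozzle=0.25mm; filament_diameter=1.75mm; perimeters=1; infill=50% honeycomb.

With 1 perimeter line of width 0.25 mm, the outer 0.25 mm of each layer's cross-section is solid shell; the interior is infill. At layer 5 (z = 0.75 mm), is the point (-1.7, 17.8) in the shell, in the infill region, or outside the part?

infill

At z = 0.75 mm: the cube is present — its section is the full 6×25.5 rectangle; (whole slice rotated 10° about Z — lengths, areas and connectivity unchanged). Overall, the cross-section is a single solid region. Undo the 10° rotation: the query point maps to (1.417, 17.825) in the un-rotated model frame. The nearest boundary edge runs (0.00, 25.50)→(0.00, 0.00); distance from the point to it = 1.42 mm. The point is inside the cross-section and 1.42 mm from the nearest boundary — more than the 0.25 mm shell width (1 × 0.25), so it's in the infill interior.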